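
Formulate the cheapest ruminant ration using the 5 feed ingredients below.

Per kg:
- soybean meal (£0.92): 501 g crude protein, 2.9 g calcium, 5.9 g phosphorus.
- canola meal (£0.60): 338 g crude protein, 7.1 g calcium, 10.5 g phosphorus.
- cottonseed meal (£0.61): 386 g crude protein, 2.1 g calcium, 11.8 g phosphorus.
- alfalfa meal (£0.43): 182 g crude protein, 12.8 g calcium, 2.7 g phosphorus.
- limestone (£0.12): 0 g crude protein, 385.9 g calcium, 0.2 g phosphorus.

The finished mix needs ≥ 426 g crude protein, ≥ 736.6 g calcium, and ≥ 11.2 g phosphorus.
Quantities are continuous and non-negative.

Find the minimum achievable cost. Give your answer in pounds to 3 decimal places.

£0.902

Let x1 = kg of soybean meal, x2 = kg of canola meal, x3 = kg of cottonseed meal, x4 = kg of alfalfa meal, x5 = kg of limestone.
Minimise 0.92x1 + 0.6x2 + 0.61x3 + 0.43x4 + 0.12x5 with:
  501x1 + 338x2 + 386x3 + 182x4 ≥ 426   (crude protein)
  2.9x1 + 7.1x2 + 2.1x3 + 12.8x4 + 385.9x5 ≥ 736.6   (calcium)
  5.9x1 + 10.5x2 + 11.8x3 + 2.7x4 + 0.2x5 ≥ 11.2   (phosphorus)
  x1, x2, x3, x4, x5 ≥ 0.
The cheapest feasible vertex uses only cottonseed meal, limestone; soybean meal, canola meal, alfalfa meal are not used. The crude protein and calcium requirements are met with equality.
So cottonseed meal = 1.104 kg, limestone = 1.903 kg.
Hence cost = 0.61·1.104 + 0.12·1.903 = £0.90180.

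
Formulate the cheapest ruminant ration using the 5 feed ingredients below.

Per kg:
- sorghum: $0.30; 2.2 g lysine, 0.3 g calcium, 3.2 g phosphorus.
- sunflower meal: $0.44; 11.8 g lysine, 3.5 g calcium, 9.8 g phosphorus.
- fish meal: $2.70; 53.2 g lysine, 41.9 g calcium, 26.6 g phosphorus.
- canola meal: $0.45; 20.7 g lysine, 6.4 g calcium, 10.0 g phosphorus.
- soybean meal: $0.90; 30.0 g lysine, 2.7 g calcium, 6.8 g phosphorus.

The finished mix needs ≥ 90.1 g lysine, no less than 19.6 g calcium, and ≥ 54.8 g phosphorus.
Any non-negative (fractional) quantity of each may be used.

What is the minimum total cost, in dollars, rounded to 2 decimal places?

$2.46

Treat it as an LP. Let x1 = kg of sorghum, x2 = kg of sunflower meal, x3 = kg of fish meal, x4 = kg of canola meal, x5 = kg of soybean meal.
min 0.3x1 + 0.44x2 + 2.7x3 + 0.45x4 + 0.9x5 subject to:
  2.2x1 + 11.8x2 + 53.2x3 + 20.7x4 + 30x5 ≥ 90.1   (lysine)
  0.3x1 + 3.5x2 + 41.9x3 + 6.4x4 + 2.7x5 ≥ 19.6   (calcium)
  3.2x1 + 9.8x2 + 26.6x3 + 10x4 + 6.8x5 ≥ 54.8   (phosphorus)
  x1, x2, x3, x4, x5 ≥ 0.
At the optimum only sunflower meal, canola meal are positive (sorghum, fish meal, soybean meal = 0). Binding constraints: lysine and phosphorus.
So sunflower meal = 2.75 kg, canola meal = 2.785 kg.
Hence cost = 0.44·2.75 + 0.45·2.785 = $2.4633.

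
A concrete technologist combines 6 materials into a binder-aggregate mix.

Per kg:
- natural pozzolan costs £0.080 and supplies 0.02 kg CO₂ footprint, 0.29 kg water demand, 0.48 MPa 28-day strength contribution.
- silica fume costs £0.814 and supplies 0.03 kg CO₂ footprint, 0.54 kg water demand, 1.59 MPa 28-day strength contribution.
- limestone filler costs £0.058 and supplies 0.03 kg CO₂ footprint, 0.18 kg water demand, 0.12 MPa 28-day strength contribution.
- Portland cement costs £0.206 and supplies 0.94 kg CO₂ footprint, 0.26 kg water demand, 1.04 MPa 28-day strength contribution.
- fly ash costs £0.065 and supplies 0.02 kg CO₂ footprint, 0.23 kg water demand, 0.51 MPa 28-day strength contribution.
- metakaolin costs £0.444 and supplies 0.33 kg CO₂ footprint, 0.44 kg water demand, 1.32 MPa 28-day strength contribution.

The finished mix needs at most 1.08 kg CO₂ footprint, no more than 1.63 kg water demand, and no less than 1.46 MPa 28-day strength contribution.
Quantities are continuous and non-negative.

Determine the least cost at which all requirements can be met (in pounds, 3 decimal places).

Let x1 = kg of natural pozzolan, x2 = kg of silica fume, x3 = kg of limestone filler, x4 = kg of Portland cement, x5 = kg of fly ash, x6 = kg of metakaolin.
Minimise 0.08x1 + 0.814x2 + 0.058x3 + 0.206x4 + 0.065x5 + 0.444x6 s.t.:
  0.02x1 + 0.03x2 + 0.03x3 + 0.94x4 + 0.02x5 + 0.33x6 ≤ 1.08   (CO₂ footprint)
  0.29x1 + 0.54x2 + 0.18x3 + 0.26x4 + 0.23x5 + 0.44x6 ≤ 1.63   (water demand)
  0.48x1 + 1.59x2 + 0.12x3 + 1.04x4 + 0.51x5 + 1.32x6 ≥ 1.46   (28-day strength contribution)
  x1, x2, x3, x4, x5, x6 ≥ 0.
The cheapest feasible vertex uses only fly ash; natural pozzolan, silica fume, limestone filler, Portland cement, metakaolin are not used. There the 28-day strength contribution constraint is tight.
That vertex is x5 = 2.863.
Hence cost = 0.065·2.863 = £0.18610.

£0.186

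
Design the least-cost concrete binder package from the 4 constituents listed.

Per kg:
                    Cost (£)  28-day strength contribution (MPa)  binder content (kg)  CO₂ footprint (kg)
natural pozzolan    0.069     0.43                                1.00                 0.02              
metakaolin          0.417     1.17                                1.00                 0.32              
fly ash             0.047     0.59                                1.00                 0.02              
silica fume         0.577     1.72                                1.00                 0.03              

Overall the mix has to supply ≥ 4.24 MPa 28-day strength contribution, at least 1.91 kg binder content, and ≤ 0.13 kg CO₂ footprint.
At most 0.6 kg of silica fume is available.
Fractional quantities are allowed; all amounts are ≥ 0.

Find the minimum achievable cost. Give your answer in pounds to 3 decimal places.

£0.551

Set it up as a linear program. Let x1 = kg of natural pozzolan, x2 = kg of metakaolin, x3 = kg of fly ash, x4 = kg of silica fume.
Minimise 0.069x1 + 0.417x2 + 0.047x3 + 0.577x4 with:
  0.43x1 + 1.17x2 + 0.59x3 + 1.72x4 ≥ 4.24   (28-day strength contribution)
  1x1 + 1x2 + 1x3 + 1x4 ≥ 1.91   (binder content)
  0.02x1 + 0.32x2 + 0.02x3 + 0.03x4 ≤ 0.13   (CO₂ footprint)
  x4 ≤ 0.6
  x1, x2, x3, x4 ≥ 0.
The cheapest feasible vertex uses only fly ash, silica fume; natural pozzolan, metakaolin are not used. The 28-day strength contribution and CO₂ footprint requirements are met with equality.
That vertex is x3 = 5.772, x4 = 0.485.
Cost = 0.047·5.772 + 0.577·0.485 = 0.55113.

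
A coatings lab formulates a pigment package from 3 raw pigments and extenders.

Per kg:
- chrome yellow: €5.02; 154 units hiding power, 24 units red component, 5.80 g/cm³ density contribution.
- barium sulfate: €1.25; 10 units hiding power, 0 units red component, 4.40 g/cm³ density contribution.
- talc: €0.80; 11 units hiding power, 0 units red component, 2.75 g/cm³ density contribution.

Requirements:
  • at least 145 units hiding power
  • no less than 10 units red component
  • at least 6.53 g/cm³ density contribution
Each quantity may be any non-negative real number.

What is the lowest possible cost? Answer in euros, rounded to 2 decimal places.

€4.93

Treat it as an LP. Let x1 = kg of chrome yellow, x2 = kg of barium sulfate, x3 = kg of talc.
Minimise 5.02x1 + 1.25x2 + 0.8x3 s.t.:
  154x1 + 10x2 + 11x3 ≥ 145   (hiding power)
  24x1 ≥ 10   (red component)
  5.8x1 + 4.4x2 + 2.75x3 ≥ 6.53   (density contribution)
  x1, x2, x3 ≥ 0.
The cheapest feasible vertex uses only chrome yellow, talc; barium sulfate is not used. The hiding power and density contribution requirements are met with equality.
So chrome yellow = 0.9089 kg, talc = 0.4577 kg.
Objective = 5.02·0.9089 + 0.8·0.4577 = 4.9288.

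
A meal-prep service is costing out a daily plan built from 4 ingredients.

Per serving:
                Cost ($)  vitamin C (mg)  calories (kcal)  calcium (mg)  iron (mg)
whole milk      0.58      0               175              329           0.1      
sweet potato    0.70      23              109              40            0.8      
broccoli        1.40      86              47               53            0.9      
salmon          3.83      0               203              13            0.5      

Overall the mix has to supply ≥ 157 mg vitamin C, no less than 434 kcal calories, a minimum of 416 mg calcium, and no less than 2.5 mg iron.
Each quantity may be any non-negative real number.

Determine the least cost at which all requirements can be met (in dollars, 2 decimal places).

Set it up as a linear program. Let x1 = servings of whole milk, x2 = servings of sweet potato, x3 = servings of broccoli, x4 = servings of salmon.
min 0.58x1 + 0.7x2 + 1.4x3 + 3.83x4 subject to:
  23x2 + 86x3 ≥ 157   (vitamin C)
  175x1 + 109x2 + 47x3 + 203x4 ≥ 434   (calories)
  329x1 + 40x2 + 53x3 + 13x4 ≥ 416   (calcium)
  0.1x1 + 0.8x2 + 0.9x3 + 0.5x4 ≥ 2.5   (iron)
  x1, x2, x3, x4 ≥ 0.
The cheapest feasible vertex uses only whole milk, sweet potato, broccoli; salmon is not used. The vitamin C, calories, iron requirements are met with equality.
So whole milk = 1.271 servings, sweet potato = 1.305 servings, broccoli = 1.477 servings.
Cost = 0.58·1.271 + 0.7·1.305 + 1.4·1.477 = 3.7185.

$3.72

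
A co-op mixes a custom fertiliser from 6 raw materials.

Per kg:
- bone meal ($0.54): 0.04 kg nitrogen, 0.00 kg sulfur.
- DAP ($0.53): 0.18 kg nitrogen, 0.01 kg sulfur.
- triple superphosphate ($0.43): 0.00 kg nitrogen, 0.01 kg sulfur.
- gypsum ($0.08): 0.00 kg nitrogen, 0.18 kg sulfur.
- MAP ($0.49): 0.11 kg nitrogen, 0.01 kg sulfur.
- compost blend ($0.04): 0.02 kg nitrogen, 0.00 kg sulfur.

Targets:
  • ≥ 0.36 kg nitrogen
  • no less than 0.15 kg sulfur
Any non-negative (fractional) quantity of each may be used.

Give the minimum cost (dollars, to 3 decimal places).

$0.787

Let x1 = kg of bone meal, x2 = kg of DAP, x3 = kg of triple superphosphate, x4 = kg of gypsum, x5 = kg of MAP, x6 = kg of compost blend.
Minimise 0.54x1 + 0.53x2 + 0.43x3 + 0.08x4 + 0.49x5 + 0.04x6 with:
  0.04x1 + 0.18x2 + 0.11x5 + 0.02x6 ≥ 0.36   (nitrogen)
  0.01x2 + 0.01x3 + 0.18x4 + 0.01x5 ≥ 0.15   (sulfur)
  x1, x2, x3, x4, x5, x6 ≥ 0.
The optimal basis is {gypsum, compost blend}; bone meal, DAP, triple superphosphate, MAP drop out. Binding constraints: nitrogen and sulfur.
That vertex is x4 = 0.8333, x6 = 18.
Hence cost = 0.08·0.8333 + 0.04·18 = $0.78666.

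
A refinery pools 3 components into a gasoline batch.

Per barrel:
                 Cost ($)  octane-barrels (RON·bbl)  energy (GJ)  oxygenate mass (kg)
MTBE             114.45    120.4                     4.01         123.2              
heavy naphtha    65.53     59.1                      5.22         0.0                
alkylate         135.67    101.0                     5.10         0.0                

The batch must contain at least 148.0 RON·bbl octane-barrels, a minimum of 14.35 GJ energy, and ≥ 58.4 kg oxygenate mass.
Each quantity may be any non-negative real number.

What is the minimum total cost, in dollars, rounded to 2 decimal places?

$210.53

Let x1 = barrels of MTBE, x2 = barrels of heavy naphtha, x3 = barrels of alkylate.
Minimize 114.45x1 + 65.53x2 + 135.67x3 with:
  120.4x1 + 59.1x2 + 101x3 ≥ 148   (octane-barrels)
  4.01x1 + 5.22x2 + 5.1x3 ≥ 14.35   (energy)
  123.2x1 ≥ 58.4   (oxygenate mass)
  x1, x2, x3 ≥ 0.
The cheapest feasible vertex uses only MTBE, heavy naphtha; alkylate is not used. Binding constraints: energy and oxygenate mass.
Optimal quantities: MTBE = 0.474026 barrels, heavy naphtha = 2.3849 barrels.
Objective = 114.45·0.474026 + 65.53·2.3849 = 210.5348.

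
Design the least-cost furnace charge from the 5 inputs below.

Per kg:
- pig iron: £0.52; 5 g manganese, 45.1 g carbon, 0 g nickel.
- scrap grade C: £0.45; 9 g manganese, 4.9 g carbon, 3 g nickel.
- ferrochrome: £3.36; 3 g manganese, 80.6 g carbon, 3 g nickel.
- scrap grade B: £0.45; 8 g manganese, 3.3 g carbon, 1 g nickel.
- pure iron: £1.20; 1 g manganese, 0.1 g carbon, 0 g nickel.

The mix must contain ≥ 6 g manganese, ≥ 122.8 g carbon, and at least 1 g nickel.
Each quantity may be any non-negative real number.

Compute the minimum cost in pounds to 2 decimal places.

£1.55

This is a linear program. Let x1 = kg of pig iron, x2 = kg of scrap grade C, x3 = kg of ferrochrome, x4 = kg of scrap grade B, x5 = kg of pure iron.
Minimise 0.52x1 + 0.45x2 + 3.36x3 + 0.45x4 + 1.2x5 with:
  5x1 + 9x2 + 3x3 + 8x4 + 1x5 ≥ 6   (manganese)
  45.1x1 + 4.9x2 + 80.6x3 + 3.3x4 + 0.1x5 ≥ 122.8   (carbon)
  3x2 + 3x3 + 1x4 ≥ 1   (nickel)
  x1, x2, x3, x4, x5 ≥ 0.
At the optimum only pig iron, scrap grade C are positive (ferrochrome, scrap grade B, pure iron = 0). Binding constraints: carbon and nickel.
Solving gives x1 = 2.687, x2 = 0.3333.
Hence cost = 0.52·2.687 + 0.45·0.3333 = £1.5472.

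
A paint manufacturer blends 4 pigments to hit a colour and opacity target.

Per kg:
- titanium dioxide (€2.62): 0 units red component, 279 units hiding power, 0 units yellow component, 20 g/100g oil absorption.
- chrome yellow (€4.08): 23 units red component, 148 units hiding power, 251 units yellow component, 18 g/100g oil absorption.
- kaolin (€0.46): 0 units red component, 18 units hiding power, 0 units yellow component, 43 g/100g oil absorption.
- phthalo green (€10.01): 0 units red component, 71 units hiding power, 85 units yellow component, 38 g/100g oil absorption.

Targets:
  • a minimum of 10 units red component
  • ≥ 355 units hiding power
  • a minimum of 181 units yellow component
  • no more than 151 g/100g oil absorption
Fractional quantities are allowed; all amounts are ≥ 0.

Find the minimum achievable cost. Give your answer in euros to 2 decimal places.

€5.27

Treat it as an LP. Let x1 = kg of titanium dioxide, x2 = kg of chrome yellow, x3 = kg of kaolin, x4 = kg of phthalo green.
min 2.62x1 + 4.08x2 + 0.46x3 + 10.01x4 subject to:
  23x2 ≥ 10   (red component)
  279x1 + 148x2 + 18x3 + 71x4 ≥ 355   (hiding power)
  251x2 + 85x4 ≥ 181   (yellow component)
  20x1 + 18x2 + 43x3 + 38x4 ≤ 151   (oil absorption)
  x1, x2, x3, x4 ≥ 0.
The optimal basis is {titanium dioxide, chrome yellow}; kaolin, phthalo green drop out. Binding constraints: hiding power and yellow component.
Optimal quantities: titanium dioxide = 0.8899 kg, chrome yellow = 0.7211 kg.
Total cost: 2.62·0.8899 + 4.08·0.7211 = 5.2736.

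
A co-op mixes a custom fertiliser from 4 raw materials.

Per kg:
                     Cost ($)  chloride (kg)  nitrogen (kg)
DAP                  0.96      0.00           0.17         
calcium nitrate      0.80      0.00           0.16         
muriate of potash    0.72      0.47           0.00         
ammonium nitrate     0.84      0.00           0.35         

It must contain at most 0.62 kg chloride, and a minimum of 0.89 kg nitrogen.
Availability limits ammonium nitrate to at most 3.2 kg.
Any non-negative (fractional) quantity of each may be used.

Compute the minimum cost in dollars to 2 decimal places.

Let x1 = kg of DAP, x2 = kg of calcium nitrate, x3 = kg of muriate of potash, x4 = kg of ammonium nitrate.
Minimize 0.96x1 + 0.8x2 + 0.72x3 + 0.84x4 s.t.:
  0.47x3 ≤ 0.62   (chloride)
  0.17x1 + 0.16x2 + 0.35x4 ≥ 0.89   (nitrogen)
  x4 ≤ 3.2
  x1, x2, x3, x4 ≥ 0.
The cheapest feasible vertex uses only ammonium nitrate; DAP, calcium nitrate, muriate of potash are not used. There the nitrogen constraint is tight.
Solving gives x4 = 2.543.
Total cost: 0.84·2.543 = 2.1361.

$2.14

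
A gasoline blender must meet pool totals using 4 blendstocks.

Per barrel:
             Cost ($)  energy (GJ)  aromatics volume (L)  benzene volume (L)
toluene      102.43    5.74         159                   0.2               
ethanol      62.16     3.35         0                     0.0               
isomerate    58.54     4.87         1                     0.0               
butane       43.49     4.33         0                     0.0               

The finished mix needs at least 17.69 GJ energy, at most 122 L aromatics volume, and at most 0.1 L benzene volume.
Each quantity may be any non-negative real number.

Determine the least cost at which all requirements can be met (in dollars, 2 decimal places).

$177.68

Let x1 = barrels of toluene, x2 = barrels of ethanol, x3 = barrels of isomerate, x4 = barrels of butane.
min 102.43x1 + 62.16x2 + 58.54x3 + 43.49x4 s.t.:
  5.74x1 + 3.35x2 + 4.87x3 + 4.33x4 ≥ 17.69   (energy)
  159x1 + 1x3 ≤ 122   (aromatics volume)
  0.2x1 ≤ 0.1   (benzene volume)
  x1, x2, x3, x4 ≥ 0.
The cheapest feasible vertex uses only butane; toluene, ethanol, isomerate are not used. Binding constraint: energy.
So butane = 4.0855 barrels.
Cost = 43.49·4.0855 = 177.6784.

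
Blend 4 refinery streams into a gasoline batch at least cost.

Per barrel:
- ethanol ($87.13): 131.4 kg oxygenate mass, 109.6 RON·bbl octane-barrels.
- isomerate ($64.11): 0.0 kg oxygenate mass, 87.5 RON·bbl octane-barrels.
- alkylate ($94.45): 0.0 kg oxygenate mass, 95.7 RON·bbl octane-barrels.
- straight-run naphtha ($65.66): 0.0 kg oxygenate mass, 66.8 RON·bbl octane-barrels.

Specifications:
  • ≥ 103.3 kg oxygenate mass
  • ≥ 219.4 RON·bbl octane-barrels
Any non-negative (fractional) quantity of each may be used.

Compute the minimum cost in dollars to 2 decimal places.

Let x1 = barrels of ethanol, x2 = barrels of isomerate, x3 = barrels of alkylate, x4 = barrels of straight-run naphtha.
Minimize 87.13x1 + 64.11x2 + 94.45x3 + 65.66x4 s.t.:
  131.4x1 ≥ 103.3   (oxygenate mass)
  109.6x1 + 87.5x2 + 95.7x3 + 66.8x4 ≥ 219.4   (octane-barrels)
  x1, x2, x3, x4 ≥ 0.
The optimal basis is {ethanol, isomerate}; alkylate, straight-run naphtha drop out. There the oxygenate mass and octane-barrels constraints are tight.
That vertex is x1 = 0.78615, x2 = 1.5227.
Objective = 87.13·0.78615 + 64.11·1.5227 = 166.1175.

$166.12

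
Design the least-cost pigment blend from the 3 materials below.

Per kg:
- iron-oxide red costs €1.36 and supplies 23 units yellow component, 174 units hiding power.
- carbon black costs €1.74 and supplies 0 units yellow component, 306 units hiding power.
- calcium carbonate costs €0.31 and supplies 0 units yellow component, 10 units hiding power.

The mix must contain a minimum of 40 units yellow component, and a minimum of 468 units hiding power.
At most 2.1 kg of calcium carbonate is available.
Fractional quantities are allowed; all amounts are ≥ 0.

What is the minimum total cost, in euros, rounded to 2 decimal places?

€3.31

Let x1 = kg of iron-oxide red, x2 = kg of carbon black, x3 = kg of calcium carbonate.
min 1.36x1 + 1.74x2 + 0.31x3 s.t.:
  23x1 ≥ 40   (yellow component)
  174x1 + 306x2 + 10x3 ≥ 468   (hiding power)
  x3 ≤ 2.1
  x1, x2, x3 ≥ 0.
The minimum-cost mix takes nothing from calcium carbonate — only iron-oxide red, carbon black. There the yellow component and hiding power constraints are tight.
Solving gives x1 = 1.739, x2 = 0.5405.
Hence cost = 1.36·1.739 + 1.74·0.5405 = €3.3055.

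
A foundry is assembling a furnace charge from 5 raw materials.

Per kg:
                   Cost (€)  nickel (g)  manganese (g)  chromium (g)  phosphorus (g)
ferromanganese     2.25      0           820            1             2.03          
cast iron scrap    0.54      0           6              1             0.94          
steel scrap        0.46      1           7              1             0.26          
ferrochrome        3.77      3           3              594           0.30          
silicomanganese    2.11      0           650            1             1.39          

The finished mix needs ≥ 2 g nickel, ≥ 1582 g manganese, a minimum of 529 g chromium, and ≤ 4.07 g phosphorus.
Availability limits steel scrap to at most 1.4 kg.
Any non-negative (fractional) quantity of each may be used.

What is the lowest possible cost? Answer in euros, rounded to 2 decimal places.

Let x1 = kg of ferromanganese, x2 = kg of cast iron scrap, x3 = kg of steel scrap, x4 = kg of ferrochrome, x5 = kg of silicomanganese.
Minimise 2.25x1 + 0.54x2 + 0.46x3 + 3.77x4 + 2.11x5 s.t.:
  1x3 + 3x4 ≥ 2   (nickel)
  820x1 + 6x2 + 7x3 + 3x4 + 650x5 ≥ 1582   (manganese)
  1x1 + 1x2 + 1x3 + 594x4 + 1x5 ≥ 529   (chromium)
  2.03x1 + 0.94x2 + 0.26x3 + 0.3x4 + 1.39x5 ≤ 4.07   (phosphorus)
  x3 ≤ 1.4
  x1, x2, x3, x4, x5 ≥ 0.
The minimum-cost mix takes nothing from cast iron scrap, steel scrap — only ferromanganese, ferrochrome, silicomanganese. The manganese, chromium, phosphorus requirements are met with equality.
Solving gives x1 = 1.543, x4 = 0.8872, x5 = 0.4836.
Objective = 2.25·1.543 + 3.77·0.8872 + 2.11·0.4836 = 7.8369.

€7.84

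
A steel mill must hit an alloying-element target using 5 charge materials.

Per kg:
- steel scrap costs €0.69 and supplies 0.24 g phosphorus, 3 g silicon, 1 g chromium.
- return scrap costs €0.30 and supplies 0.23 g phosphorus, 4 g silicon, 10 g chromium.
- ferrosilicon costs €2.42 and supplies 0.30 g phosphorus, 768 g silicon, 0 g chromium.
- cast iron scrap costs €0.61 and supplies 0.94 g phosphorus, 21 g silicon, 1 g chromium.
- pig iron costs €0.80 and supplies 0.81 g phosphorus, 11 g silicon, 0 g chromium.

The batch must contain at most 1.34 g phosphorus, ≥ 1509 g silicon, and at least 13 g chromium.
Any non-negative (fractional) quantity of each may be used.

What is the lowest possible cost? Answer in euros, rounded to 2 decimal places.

Treat it as an LP. Let x1 = kg of steel scrap, x2 = kg of return scrap, x3 = kg of ferrosilicon, x4 = kg of cast iron scrap, x5 = kg of pig iron.
min 0.69x1 + 0.3x2 + 2.42x3 + 0.61x4 + 0.8x5 s.t.:
  0.24x1 + 0.23x2 + 0.3x3 + 0.94x4 + 0.81x5 ≤ 1.34   (phosphorus)
  3x1 + 4x2 + 768x3 + 21x4 + 11x5 ≥ 1509   (silicon)
  1x1 + 10x2 + 1x4 ≥ 13   (chromium)
  x1, x2, x3, x4, x5 ≥ 0.
The optimal basis is {return scrap, ferrosilicon}; steel scrap, cast iron scrap, pig iron drop out. Binding constraints: silicon and chromium.
That vertex is x2 = 1.3, x3 = 1.958.
Cost = 0.3·1.3 + 2.42·1.958 = 5.1284.

€5.13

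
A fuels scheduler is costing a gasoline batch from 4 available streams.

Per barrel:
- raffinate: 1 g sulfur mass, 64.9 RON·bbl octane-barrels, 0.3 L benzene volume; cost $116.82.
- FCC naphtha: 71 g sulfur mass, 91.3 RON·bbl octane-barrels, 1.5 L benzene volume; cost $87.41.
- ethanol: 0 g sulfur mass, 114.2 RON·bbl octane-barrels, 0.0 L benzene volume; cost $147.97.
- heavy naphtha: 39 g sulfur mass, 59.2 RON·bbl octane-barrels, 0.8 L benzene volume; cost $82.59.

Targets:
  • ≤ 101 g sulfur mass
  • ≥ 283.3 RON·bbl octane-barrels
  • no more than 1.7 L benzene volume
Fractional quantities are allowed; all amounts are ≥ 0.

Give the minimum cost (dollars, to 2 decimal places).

This is a linear program. Let x1 = barrels of raffinate, x2 = barrels of FCC naphtha, x3 = barrels of ethanol, x4 = barrels of heavy naphtha.
Minimize 116.82x1 + 87.41x2 + 147.97x3 + 82.59x4 s.t.:
  1x1 + 71x2 + 39x4 ≤ 101   (sulfur mass)
  64.9x1 + 91.3x2 + 114.2x3 + 59.2x4 ≥ 283.3   (octane-barrels)
  0.3x1 + 1.5x2 + 0.8x4 ≤ 1.7   (benzene volume)
  x1, x2, x3, x4 ≥ 0.
The minimum-cost mix takes nothing from raffinate, heavy naphtha — only FCC naphtha, ethanol. Binding constraints: octane-barrels and benzene volume.
That vertex is x2 = 1.1333, x3 = 1.5747.
Objective = 87.41·1.1333 + 147.97·1.5747 = 332.0701.

$332.07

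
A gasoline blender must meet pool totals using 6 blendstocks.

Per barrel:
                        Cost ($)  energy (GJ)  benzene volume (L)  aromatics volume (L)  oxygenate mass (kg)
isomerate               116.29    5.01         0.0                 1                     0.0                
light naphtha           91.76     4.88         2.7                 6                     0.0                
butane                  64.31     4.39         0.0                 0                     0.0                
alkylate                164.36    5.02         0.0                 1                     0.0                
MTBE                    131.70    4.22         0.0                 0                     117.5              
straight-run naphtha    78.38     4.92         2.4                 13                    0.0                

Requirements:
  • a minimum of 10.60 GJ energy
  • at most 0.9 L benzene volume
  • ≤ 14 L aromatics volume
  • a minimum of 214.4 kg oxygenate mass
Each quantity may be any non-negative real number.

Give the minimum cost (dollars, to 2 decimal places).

Let x1 = barrels of isomerate, x2 = barrels of light naphtha, x3 = barrels of butane, x4 = barrels of alkylate, x5 = barrels of MTBE, x6 = barrels of straight-run naphtha.
min 116.29x1 + 91.76x2 + 64.31x3 + 164.36x4 + 131.7x5 + 78.38x6 with:
  5.01x1 + 4.88x2 + 4.39x3 + 5.02x4 + 4.22x5 + 4.92x6 ≥ 10.6   (energy)
  2.7x2 + 2.4x6 ≤ 0.9   (benzene volume)
  1x1 + 6x2 + 1x4 + 13x6 ≤ 14   (aromatics volume)
  117.5x5 ≥ 214.4   (oxygenate mass)
  x1, x2, x3, x4, x5, x6 ≥ 0.
At the optimum only butane, MTBE are positive (isomerate, light naphtha, alkylate, straight-run naphtha = 0). There the energy and oxygenate mass constraints are tight.
So butane = 0.66056 barrels, MTBE = 1.8247 barrels.
Objective = 64.31·0.66056 + 131.7·1.8247 = 282.7936.

$282.79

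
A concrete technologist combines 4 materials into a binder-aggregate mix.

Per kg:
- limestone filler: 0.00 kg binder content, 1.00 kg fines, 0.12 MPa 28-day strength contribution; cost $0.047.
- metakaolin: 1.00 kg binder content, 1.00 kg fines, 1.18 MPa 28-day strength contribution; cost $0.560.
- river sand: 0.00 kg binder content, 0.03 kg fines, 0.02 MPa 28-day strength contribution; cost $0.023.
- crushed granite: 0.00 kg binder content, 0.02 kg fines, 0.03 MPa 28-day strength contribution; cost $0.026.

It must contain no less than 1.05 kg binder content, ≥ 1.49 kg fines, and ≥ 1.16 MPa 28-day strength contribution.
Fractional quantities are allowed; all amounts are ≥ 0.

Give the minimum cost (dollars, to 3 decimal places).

Set it up as a linear program. Let x1 = kg of limestone filler, x2 = kg of metakaolin, x3 = kg of river sand, x4 = kg of crushed granite.
Minimize 0.047x1 + 0.56x2 + 0.023x3 + 0.026x4 with:
  1x2 ≥ 1.05   (binder content)
  1x1 + 1x2 + 0.03x3 + 0.02x4 ≥ 1.49   (fines)
  0.12x1 + 1.18x2 + 0.02x3 + 0.03x4 ≥ 1.16   (28-day strength contribution)
  x1, x2, x3, x4 ≥ 0.
At the optimum only limestone filler, metakaolin are positive (river sand, crushed granite = 0). Binding constraints: binder content and fines.
That vertex is x1 = 0.44, x2 = 1.05.
Cost = 0.047·0.44 + 0.56·1.05 = 0.60868.

$0.609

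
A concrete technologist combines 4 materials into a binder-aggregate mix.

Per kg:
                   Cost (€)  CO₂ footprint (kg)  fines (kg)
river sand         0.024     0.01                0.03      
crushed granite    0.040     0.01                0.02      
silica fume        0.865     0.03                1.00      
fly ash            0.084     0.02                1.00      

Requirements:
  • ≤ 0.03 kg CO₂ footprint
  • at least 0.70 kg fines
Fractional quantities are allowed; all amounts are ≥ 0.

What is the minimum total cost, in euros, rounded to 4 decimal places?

Set it up as a linear program. Let x1 = kg of river sand, x2 = kg of crushed granite, x3 = kg of silica fume, x4 = kg of fly ash.
Minimize 0.024x1 + 0.04x2 + 0.865x3 + 0.084x4 subject to:
  0.01x1 + 0.01x2 + 0.03x3 + 0.02x4 ≤ 0.03   (CO₂ footprint)
  0.03x1 + 0.02x2 + 1x3 + 1x4 ≥ 0.7   (fines)
  x1, x2, x3, x4 ≥ 0.
The minimum-cost mix takes nothing from river sand, crushed granite, silica fume — only fly ash. The fines requirement is met with equality.
Solving gives x4 = 0.7.
Total cost: 0.084·0.7 = 0.058800.

€0.0588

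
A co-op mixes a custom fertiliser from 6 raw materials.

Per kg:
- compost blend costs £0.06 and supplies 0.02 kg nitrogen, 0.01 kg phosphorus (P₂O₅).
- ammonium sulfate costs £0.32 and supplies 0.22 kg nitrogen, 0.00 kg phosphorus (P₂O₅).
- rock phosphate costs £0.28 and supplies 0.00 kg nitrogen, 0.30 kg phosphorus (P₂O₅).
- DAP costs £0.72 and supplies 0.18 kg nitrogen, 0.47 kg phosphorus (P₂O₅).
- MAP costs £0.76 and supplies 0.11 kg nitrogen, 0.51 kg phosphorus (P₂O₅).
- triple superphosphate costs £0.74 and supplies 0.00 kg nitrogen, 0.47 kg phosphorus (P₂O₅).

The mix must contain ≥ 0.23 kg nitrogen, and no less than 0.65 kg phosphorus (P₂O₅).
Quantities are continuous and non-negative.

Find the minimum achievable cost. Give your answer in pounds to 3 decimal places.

£0.941

Let x1 = kg of compost blend, x2 = kg of ammonium sulfate, x3 = kg of rock phosphate, x4 = kg of DAP, x5 = kg of MAP, x6 = kg of triple superphosphate.
Minimise 0.06x1 + 0.32x2 + 0.28x3 + 0.72x4 + 0.76x5 + 0.74x6 with:
  0.02x1 + 0.22x2 + 0.18x4 + 0.11x5 ≥ 0.23   (nitrogen)
  0.01x1 + 0.3x3 + 0.47x4 + 0.51x5 + 0.47x6 ≥ 0.65   (phosphorus (P₂O₅))
  x1, x2, x3, x4, x5, x6 ≥ 0.
At the optimum only ammonium sulfate, rock phosphate are positive (compost blend, DAP, MAP, triple superphosphate = 0). Binding constraints: nitrogen and phosphorus (P₂O₅).
Optimal quantities: ammonium sulfate = 1.045 kg, rock phosphate = 2.167 kg.
Total cost: 0.32·1.045 + 0.28·2.167 = 0.94116.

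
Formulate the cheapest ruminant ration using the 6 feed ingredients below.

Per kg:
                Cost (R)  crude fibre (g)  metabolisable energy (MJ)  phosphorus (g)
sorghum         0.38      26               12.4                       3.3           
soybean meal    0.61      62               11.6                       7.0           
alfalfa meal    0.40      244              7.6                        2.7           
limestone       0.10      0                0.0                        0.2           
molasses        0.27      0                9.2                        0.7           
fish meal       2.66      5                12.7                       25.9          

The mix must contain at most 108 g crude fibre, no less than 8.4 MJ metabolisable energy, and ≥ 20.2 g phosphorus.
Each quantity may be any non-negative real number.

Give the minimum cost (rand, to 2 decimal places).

Set it up as a linear program. Let x1 = kg of sorghum, x2 = kg of soybean meal, x3 = kg of alfalfa meal, x4 = kg of limestone, x5 = kg of molasses, x6 = kg of fish meal.
min 0.38x1 + 0.61x2 + 0.4x3 + 0.1x4 + 0.27x5 + 2.66x6 s.t.:
  26x1 + 62x2 + 244x3 + 5x6 ≤ 108   (crude fibre)
  12.4x1 + 11.6x2 + 7.6x3 + 9.2x5 + 12.7x6 ≥ 8.4   (metabolisable energy)
  3.3x1 + 7x2 + 2.7x3 + 0.2x4 + 0.7x5 + 25.9x6 ≥ 20.2   (phosphorus)
  x1, x2, x3, x4, x5, x6 ≥ 0.
The optimal basis is {soybean meal, fish meal}; sorghum, alfalfa meal, limestone, molasses drop out. There the crude fibre and phosphorus constraints are tight.
That vertex is x2 = 1.716, x6 = 0.316.
Hence cost = 0.61·1.716 + 2.66·0.316 = R1.8873.

R1.89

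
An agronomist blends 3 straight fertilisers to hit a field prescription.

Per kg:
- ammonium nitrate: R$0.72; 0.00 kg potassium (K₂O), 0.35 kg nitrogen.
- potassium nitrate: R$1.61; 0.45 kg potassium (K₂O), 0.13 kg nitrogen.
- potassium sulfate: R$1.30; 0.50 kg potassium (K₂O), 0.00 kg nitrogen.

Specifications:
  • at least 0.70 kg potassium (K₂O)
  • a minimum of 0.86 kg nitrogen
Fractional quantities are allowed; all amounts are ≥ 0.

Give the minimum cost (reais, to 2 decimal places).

Set it up as a linear program. Let x1 = kg of ammonium nitrate, x2 = kg of potassium nitrate, x3 = kg of potassium sulfate.
Minimize 0.72x1 + 1.61x2 + 1.3x3 s.t.:
  0.45x2 + 0.5x3 ≥ 0.7   (potassium (K₂O))
  0.35x1 + 0.13x2 ≥ 0.86   (nitrogen)
  x1, x2, x3 ≥ 0.
The cheapest feasible vertex uses only ammonium nitrate, potassium sulfate; potassium nitrate is not used. There the potassium (K₂O) and nitrogen constraints are tight.
Optimal quantities: ammonium nitrate = 2.457 kg, potassium sulfate = 1.4 kg.
Objective = 0.72·2.457 + 1.3·1.4 = 3.5890.

R$3.59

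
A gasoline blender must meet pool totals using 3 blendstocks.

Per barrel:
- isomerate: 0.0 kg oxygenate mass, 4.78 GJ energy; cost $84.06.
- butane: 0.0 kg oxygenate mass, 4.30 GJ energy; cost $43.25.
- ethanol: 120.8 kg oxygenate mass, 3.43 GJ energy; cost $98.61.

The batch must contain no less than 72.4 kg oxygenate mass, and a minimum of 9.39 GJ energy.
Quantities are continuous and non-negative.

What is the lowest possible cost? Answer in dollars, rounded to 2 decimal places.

Let x1 = barrels of isomerate, x2 = barrels of butane, x3 = barrels of ethanol.
Minimise 84.06x1 + 43.25x2 + 98.61x3 subject to:
  120.8x3 ≥ 72.4   (oxygenate mass)
  4.78x1 + 4.3x2 + 3.43x3 ≥ 9.39   (energy)
  x1, x2, x3 ≥ 0.
The minimum-cost mix takes nothing from isomerate — only butane, ethanol. The oxygenate mass and energy requirements are met with equality.
Optimal quantities: butane = 1.7056 barrels, ethanol = 0.59934 barrels.
Total cost: 43.25·1.7056 + 98.61·0.59934 = 132.8681.

$132.87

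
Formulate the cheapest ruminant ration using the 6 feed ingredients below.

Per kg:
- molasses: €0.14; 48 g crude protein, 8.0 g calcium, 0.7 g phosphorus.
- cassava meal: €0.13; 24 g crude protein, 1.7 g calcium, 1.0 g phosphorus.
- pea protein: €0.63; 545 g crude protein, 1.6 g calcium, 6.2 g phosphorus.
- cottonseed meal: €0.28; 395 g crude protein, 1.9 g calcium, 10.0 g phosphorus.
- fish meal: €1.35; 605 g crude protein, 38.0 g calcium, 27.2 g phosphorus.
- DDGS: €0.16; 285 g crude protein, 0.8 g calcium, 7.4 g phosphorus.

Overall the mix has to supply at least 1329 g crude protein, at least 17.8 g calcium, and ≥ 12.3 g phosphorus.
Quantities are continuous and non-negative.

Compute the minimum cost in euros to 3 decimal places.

This is a linear program. Let x1 = kg of molasses, x2 = kg of cassava meal, x3 = kg of pea protein, x4 = kg of cottonseed meal, x5 = kg of fish meal, x6 = kg of DDGS.
min 0.14x1 + 0.13x2 + 0.63x3 + 0.28x4 + 1.35x5 + 0.16x6 with:
  48x1 + 24x2 + 545x3 + 395x4 + 605x5 + 285x6 ≥ 1329   (crude protein)
  8x1 + 1.7x2 + 1.6x3 + 1.9x4 + 38x5 + 0.8x6 ≥ 17.8   (calcium)
  0.7x1 + 1x2 + 6.2x3 + 10x4 + 27.2x5 + 7.4x6 ≥ 12.3   (phosphorus)
  x1, x2, x3, x4, x5, x6 ≥ 0.
The minimum-cost mix takes nothing from cassava meal, pea protein, cottonseed meal, fish meal — only molasses, DDGS. There the crude protein and calcium constraints are tight.
That vertex is x1 = 1.789, x6 = 4.362.
Objective = 0.14·1.789 + 0.16·4.362 = 0.94838.

€0.948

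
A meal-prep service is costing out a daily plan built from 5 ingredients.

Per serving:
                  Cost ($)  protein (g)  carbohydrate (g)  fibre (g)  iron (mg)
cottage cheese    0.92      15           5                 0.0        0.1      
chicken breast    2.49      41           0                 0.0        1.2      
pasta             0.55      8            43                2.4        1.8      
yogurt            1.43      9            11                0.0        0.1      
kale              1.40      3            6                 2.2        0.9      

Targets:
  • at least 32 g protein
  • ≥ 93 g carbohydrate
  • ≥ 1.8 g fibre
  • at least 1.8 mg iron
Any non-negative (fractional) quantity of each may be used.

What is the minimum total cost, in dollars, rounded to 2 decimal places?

Set it up as a linear program. Let x1 = servings of cottage cheese, x2 = servings of chicken breast, x3 = servings of pasta, x4 = servings of yogurt, x5 = servings of kale.
min 0.92x1 + 2.49x2 + 0.55x3 + 1.43x4 + 1.4x5 subject to:
  15x1 + 41x2 + 8x3 + 9x4 + 3x5 ≥ 32   (protein)
  5x1 + 43x3 + 11x4 + 6x5 ≥ 93   (carbohydrate)
  2.4x3 + 2.2x5 ≥ 1.8   (fibre)
  0.1x1 + 1.2x2 + 1.8x3 + 0.1x4 + 0.9x5 ≥ 1.8   (iron)
  x1, x2, x3, x4, x5 ≥ 0.
The cheapest feasible vertex uses only chicken breast, pasta; cottage cheese, yogurt, kale are not used. There the protein and carbohydrate constraints are tight.
So chicken breast = 0.3585 servings, pasta = 2.163 servings.
Hence cost = 2.49·0.3585 + 0.55·2.163 = $2.0823.

$2.08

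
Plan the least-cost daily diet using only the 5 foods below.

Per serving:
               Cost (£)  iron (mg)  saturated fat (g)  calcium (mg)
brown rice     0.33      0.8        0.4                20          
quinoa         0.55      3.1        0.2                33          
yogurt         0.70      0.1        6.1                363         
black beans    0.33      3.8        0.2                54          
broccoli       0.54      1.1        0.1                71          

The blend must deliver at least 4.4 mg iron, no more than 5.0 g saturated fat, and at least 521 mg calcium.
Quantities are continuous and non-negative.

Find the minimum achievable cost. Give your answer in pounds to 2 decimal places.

This is a linear program. Let x1 = servings of brown rice, x2 = servings of quinoa, x3 = servings of yogurt, x4 = servings of black beans, x5 = servings of broccoli.
Minimize 0.33x1 + 0.55x2 + 0.7x3 + 0.33x4 + 0.54x5 s.t.:
  0.8x1 + 3.1x2 + 0.1x3 + 3.8x4 + 1.1x5 ≥ 4.4   (iron)
  0.4x1 + 0.2x2 + 6.1x3 + 0.2x4 + 0.1x5 ≤ 5   (saturated fat)
  20x1 + 33x2 + 363x3 + 54x4 + 71x5 ≥ 521   (calcium)
  x1, x2, x3, x4, x5 ≥ 0.
The cheapest feasible vertex uses only yogurt, black beans; brown rice, quinoa, broccoli are not used. Binding constraints: saturated fat and calcium.
So yogurt = 0.6456 servings, black beans = 5.308 servings.
Cost = 0.7·0.6456 + 0.33·5.308 = 2.2036.

£2.20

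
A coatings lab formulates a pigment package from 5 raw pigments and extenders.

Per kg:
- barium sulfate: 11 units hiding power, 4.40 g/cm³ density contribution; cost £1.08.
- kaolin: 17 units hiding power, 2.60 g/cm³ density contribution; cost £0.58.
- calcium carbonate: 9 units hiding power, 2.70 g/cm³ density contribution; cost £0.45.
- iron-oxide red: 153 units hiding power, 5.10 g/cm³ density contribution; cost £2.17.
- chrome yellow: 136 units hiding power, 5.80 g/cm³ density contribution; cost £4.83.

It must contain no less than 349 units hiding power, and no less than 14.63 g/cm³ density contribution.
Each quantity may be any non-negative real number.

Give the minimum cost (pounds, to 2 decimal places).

£5.35

This is a linear program. Let x1 = kg of barium sulfate, x2 = kg of kaolin, x3 = kg of calcium carbonate, x4 = kg of iron-oxide red, x5 = kg of chrome yellow.
min 1.08x1 + 0.58x2 + 0.45x3 + 2.17x4 + 4.83x5 with:
  11x1 + 17x2 + 9x3 + 153x4 + 136x5 ≥ 349   (hiding power)
  4.4x1 + 2.6x2 + 2.7x3 + 5.1x4 + 5.8x5 ≥ 14.63   (density contribution)
  x1, x2, x3, x4, x5 ≥ 0.
The optimal basis is {calcium carbonate, iron-oxide red}; barium sulfate, kaolin, chrome yellow drop out. Binding constraints: hiding power and density contribution.
Solving gives x3 = 1.249, x4 = 2.208.
Hence cost = 0.45·1.249 + 2.17·2.208 = £5.3534.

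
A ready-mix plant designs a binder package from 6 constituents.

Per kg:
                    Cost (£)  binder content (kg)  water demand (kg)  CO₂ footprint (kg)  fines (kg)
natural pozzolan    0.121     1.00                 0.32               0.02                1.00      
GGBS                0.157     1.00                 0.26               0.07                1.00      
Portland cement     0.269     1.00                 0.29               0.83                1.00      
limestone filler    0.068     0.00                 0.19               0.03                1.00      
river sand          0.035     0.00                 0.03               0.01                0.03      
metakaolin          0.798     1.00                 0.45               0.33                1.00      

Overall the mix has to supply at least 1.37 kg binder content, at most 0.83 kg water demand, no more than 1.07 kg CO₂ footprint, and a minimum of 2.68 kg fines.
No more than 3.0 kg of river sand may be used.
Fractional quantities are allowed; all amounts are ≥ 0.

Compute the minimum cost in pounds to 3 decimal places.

£0.255

Let x1 = kg of natural pozzolan, x2 = kg of GGBS, x3 = kg of Portland cement, x4 = kg of limestone filler, x5 = kg of river sand, x6 = kg of metakaolin.
Minimize 0.121x1 + 0.157x2 + 0.269x3 + 0.068x4 + 0.035x5 + 0.798x6 s.t.:
  1x1 + 1x2 + 1x3 + 1x6 ≥ 1.37   (binder content)
  0.32x1 + 0.26x2 + 0.29x3 + 0.19x4 + 0.03x5 + 0.45x6 ≤ 0.83   (water demand)
  0.02x1 + 0.07x2 + 0.83x3 + 0.03x4 + 0.01x5 + 0.33x6 ≤ 1.07   (CO₂ footprint)
  1x1 + 1x2 + 1x3 + 1x4 + 0.03x5 + 1x6 ≥ 2.68   (fines)
  x5 ≤ 3
  x1, x2, x3, x4, x5, x6 ≥ 0.
The minimum-cost mix takes nothing from GGBS, Portland cement, river sand, metakaolin — only natural pozzolan, limestone filler. The binder content and fines requirements are met with equality.
That vertex is x1 = 1.37, x4 = 1.31.
Total cost: 0.121·1.37 + 0.068·1.31 = 0.25485.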